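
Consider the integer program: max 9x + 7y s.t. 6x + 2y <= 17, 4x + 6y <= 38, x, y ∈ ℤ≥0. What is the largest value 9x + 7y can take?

(x,y)=(1,5): 6·1+2·5=16≤17, 4·1+6·5=34≤38, objective 44.
(x,y)=(0,6): 6·0+2·6=12≤17, 4·0+6·6=36≤38, objective 42.
(x,y)=(1,4): 6·1+2·4=14≤17, 4·1+6·4=28≤38, objective 37.
(x,y)=(0,5): 6·0+2·5=10≤17, 4·0+6·5=30≤38, objective 35.
The best lattice point is (1,5), giving 44.

44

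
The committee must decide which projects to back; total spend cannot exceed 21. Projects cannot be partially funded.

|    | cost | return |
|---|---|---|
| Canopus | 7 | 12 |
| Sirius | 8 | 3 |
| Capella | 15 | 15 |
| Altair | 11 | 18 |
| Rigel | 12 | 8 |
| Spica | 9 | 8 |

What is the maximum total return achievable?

Take Canopus and Altair: cost 7 + 11 = 18 ≤ 21, return 12 + 18 = 30.
No other feasible combination does better.

30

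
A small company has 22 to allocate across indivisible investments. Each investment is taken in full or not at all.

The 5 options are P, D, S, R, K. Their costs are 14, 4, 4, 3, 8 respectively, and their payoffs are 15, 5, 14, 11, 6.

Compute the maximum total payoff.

Take P, S, and R: cost 14 + 4 + 3 = 21 ≤ 22, payoff 15 + 14 + 11 = 40.
No other feasible combination does better.

40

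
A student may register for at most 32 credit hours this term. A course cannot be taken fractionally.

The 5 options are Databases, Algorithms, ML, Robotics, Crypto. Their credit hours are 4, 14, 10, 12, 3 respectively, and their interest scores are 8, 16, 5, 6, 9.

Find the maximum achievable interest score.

Allowing fractional choices, the relaxed optimum would be about 38.5, but courses are indivisible.
Databases + Algorithms + ML + Crypto: credit hours 4 + 14 + 10 + 3 = 31 ≤ 32, interest score 8 + 16 + 5 + 9 = 38.
Algorithms + Robotics + Crypto: credit hours 14 + 12 + 3 = 29 ≤ 32, interest score 16 + 6 + 9 = 31.
Databases + Algorithms + Crypto: credit hours 4 + 14 + 3 = 21 ≤ 32, interest score 8 + 16 + 9 = 33.
Best is Databases, Algorithms, ML, and Crypto with total interest score 38.

38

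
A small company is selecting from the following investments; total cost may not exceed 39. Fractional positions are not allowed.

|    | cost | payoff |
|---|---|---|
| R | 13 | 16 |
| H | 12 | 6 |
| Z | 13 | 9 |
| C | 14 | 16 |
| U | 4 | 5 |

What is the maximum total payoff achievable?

This is an integer program with binary decision variables.
Allowing fractional choices, the relaxed optimum would be about 42.5, but investments are indivisible.
R + C + U: cost 13 + 14 + 4 = 31 ≤ 39, payoff 16 + 16 + 5 = 37.
R + C: cost 13 + 14 = 27 ≤ 39, payoff 16 + 16 = 32.
R + H + C: cost 13 + 12 + 14 = 39 ≤ 39, payoff 16 + 6 + 16 = 38.
Best is R, H, and C with total payoff 38.

38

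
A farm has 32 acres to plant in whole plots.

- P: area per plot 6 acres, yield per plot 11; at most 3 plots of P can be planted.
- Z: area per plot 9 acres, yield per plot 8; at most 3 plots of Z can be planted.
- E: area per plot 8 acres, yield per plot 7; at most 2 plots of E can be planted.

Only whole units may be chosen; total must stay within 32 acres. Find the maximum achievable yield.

41

3×P and 1×Z: area 27 ≤ 32, yield 3·11 + 1·8 = 41.
3×P and 1×E: area 26 ≤ 32, yield 3·11 + 1·7 = 40.
Best is 41.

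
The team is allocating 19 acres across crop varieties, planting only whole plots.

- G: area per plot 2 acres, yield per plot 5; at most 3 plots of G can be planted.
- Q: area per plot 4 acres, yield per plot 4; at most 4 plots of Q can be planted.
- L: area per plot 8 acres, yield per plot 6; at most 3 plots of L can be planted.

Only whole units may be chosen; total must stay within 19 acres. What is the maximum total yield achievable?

G has the best ratio (5/2); taking only G gives at most 3×5 = 15 (stopped by the supply cap of 3).
Mixing does better — 3×G and 3×Q: area 18 ≤ 19, yield 3·5 + 3·4 = 27.

27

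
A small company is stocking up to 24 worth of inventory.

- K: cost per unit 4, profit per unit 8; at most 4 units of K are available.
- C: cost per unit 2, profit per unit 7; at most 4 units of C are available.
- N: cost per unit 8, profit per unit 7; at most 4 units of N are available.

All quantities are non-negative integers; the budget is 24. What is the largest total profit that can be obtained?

60

Take 4×K and 4×C: cost 24 ≤ 24, profit 4·8 + 4·7 = 60.
C has the best ratio (7/2) and is taken to its limit of 4; remaining capacity is filled optimally with the others.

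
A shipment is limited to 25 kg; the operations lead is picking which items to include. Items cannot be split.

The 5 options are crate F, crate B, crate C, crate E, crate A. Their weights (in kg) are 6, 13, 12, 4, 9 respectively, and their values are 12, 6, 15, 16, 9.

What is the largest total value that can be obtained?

43

Take crate F, crate C, and crate E: weight 6 + 12 + 4 = 22 ≤ 25, value 12 + 15 + 16 = 43.
No other feasible combination does better.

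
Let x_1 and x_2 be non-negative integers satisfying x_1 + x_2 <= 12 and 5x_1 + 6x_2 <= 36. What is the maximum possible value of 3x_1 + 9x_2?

54

(x_1,x_2)=(0,6) is feasible, giving 54.
(x_1,x_2)=(1,5) is feasible, giving 48.
(x_1,x_2)=(0,5) is feasible, giving 45.
No feasible integer point exceeds 54.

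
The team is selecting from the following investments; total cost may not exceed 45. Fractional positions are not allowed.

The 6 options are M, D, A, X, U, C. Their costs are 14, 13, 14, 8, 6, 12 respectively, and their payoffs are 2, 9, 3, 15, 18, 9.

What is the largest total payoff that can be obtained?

51

D + X + U + C: cost 13 + 8 + 6 + 12 = 39 ≤ 45, payoff 9 + 15 + 18 + 9 = 51.
A + X + U + C: cost 14 + 8 + 6 + 12 = 40 ≤ 45, payoff 3 + 15 + 18 + 9 = 45.
Best is D, X, U, and C with total payoff 51.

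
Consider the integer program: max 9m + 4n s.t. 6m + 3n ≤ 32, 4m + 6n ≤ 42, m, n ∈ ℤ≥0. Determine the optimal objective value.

45

(m,n)=(5,0): 6·5+3·0=30≤32, 4·5+6·0=20≤42, objective 45.
(m,n)=(4,1): 6·4+3·1=27≤32, 4·4+6·1=22≤42, objective 40.
(m,n)=(4,0): 6·4+3·0=24≤32, 4·4+6·0=16≤42, objective 36.
No feasible integer point exceeds 45.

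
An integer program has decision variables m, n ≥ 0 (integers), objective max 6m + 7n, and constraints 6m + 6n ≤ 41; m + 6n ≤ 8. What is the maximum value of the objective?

36

(m,n)=(6,0): 6·6+6·0=36≤41, 1·6+6·0=6≤8, objective 36.
(m,n)=(5,0): 6·5+6·0=30≤41, 1·5+6·0=5≤8, objective 30.
Maximum is 36 at (m,n)=(6,0).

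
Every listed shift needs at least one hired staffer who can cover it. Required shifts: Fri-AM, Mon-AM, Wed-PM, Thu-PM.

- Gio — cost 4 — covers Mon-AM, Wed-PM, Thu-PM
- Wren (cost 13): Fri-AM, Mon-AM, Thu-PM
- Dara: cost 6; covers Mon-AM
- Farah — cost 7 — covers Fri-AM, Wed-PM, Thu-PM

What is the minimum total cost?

This is an integer covering problem.
Choose Gio and Farah: together they cover Fri-AM, Mon-AM, Wed-PM, Thu-PM — every shift.
Total cost: 4 + 7 = 11.
No cover costs less than 11.

11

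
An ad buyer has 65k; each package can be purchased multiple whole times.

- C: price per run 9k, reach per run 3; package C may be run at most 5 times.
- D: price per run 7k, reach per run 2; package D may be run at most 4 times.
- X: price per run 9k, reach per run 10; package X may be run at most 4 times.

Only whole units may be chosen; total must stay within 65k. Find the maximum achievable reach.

Take 3×C and 4×X: price 63 ≤ 65, reach 3·3 + 4·10 = 49.
X has the best ratio (10/9) and is taken to its limit of 4; remaining capacity is filled optimally with the others.

49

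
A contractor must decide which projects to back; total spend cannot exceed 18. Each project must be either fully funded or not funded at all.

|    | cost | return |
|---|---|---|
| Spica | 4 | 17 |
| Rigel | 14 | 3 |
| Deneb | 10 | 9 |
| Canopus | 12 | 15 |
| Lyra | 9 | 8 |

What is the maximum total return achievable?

32

Allowing fractional choices, the relaxed optimum would be about 33.8, but projects are indivisible.
Spica + Deneb: cost 4 + 10 = 14 ≤ 18, return 17 + 9 = 26.
Spica + Canopus: cost 4 + 12 = 16 ≤ 18, return 17 + 15 = 32.
Best is Spica and Canopus with total return 32.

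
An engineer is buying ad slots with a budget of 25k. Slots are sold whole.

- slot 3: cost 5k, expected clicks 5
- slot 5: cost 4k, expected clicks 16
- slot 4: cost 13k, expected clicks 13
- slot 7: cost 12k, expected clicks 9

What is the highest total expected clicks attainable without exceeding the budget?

34

Treat it as a binary knapsack problem.
Take slot 3, slot 5, and slot 4: cost 5 + 4 + 13 = 22 ≤ 25, expected clicks 5 + 16 + 13 = 34.
No other feasible combination does better.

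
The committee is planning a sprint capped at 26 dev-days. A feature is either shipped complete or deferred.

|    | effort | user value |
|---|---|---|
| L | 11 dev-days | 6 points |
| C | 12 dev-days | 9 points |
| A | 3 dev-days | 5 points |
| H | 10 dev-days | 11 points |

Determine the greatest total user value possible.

Take C, A, and H: effort 12 + 3 + 10 = 25 ≤ 26, user value 9 + 5 + 11 = 25.
No other feasible combination does better.

25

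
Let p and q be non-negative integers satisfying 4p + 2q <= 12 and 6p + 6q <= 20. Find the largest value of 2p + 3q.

(p,q)=(0,3) is feasible, giving 9.
(p,q)=(1,2) is feasible, giving 8.
(p,q)=(0,2) is feasible, giving 6.
Maximum is 9 at (p,q)=(0,3).

9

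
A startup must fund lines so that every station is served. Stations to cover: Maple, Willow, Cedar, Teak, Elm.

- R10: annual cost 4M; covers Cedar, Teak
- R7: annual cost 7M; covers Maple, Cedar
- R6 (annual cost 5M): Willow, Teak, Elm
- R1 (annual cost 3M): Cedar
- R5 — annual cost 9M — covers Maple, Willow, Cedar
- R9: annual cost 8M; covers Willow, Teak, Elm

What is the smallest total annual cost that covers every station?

Choose R7 and R6: together they cover Maple, Willow, Cedar, Teak, Elm — every station.
Total annual cost: 7 + 5 = 12.

12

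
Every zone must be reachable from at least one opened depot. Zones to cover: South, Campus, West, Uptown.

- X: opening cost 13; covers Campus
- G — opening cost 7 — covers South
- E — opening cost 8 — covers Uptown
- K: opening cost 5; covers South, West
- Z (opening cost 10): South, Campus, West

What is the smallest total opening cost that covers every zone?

The greedy cost-per-new-zone heuristic would pick K, E, and Z for 23, but a cheaper cover exists.
Choose E and Z: together they cover South, Campus, West, Uptown — every zone.
Total opening cost: 8 + 10 = 18.
No cover costs less than 18.

18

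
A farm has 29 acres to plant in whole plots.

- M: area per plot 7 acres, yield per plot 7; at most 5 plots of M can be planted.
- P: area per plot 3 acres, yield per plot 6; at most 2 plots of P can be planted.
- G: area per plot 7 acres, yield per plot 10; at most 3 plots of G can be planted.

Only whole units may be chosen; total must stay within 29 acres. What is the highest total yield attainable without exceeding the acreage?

P has the best ratio (6/3); taking only P gives at most 2×6 = 12 (stopped by the supply cap of 2).
Mixing does better — 2×P and 3×G: area 27 ≤ 29, yield 2·6 + 3·10 = 42.

42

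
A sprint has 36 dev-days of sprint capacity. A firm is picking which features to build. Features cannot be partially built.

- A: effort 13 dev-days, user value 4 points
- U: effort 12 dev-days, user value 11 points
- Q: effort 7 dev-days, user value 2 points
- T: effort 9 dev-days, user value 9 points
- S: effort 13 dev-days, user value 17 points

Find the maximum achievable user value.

Allowing fractional choices, the relaxed optimum would be about 37.6, but features are indivisible.
A + T + S: effort 13 + 9 + 13 = 35 ≤ 36, user value 4 + 9 + 17 = 30.
U + T + S: effort 12 + 9 + 13 = 34 ≤ 36, user value 11 + 9 + 17 = 37.
U + Q + S: effort 12 + 7 + 13 = 32 ≤ 36, user value 11 + 2 + 17 = 30.
Best is U, T, and S with total user value 37.

37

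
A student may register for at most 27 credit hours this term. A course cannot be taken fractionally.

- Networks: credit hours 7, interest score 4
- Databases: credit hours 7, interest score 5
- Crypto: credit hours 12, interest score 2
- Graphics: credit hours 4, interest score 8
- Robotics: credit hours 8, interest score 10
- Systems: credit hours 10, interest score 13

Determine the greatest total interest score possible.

31

Graphics + Robotics + Systems: credit hours 4 + 8 + 10 = 22 ≤ 27, interest score 8 + 10 + 13 = 31.
Databases + Robotics + Systems: credit hours 7 + 8 + 10 = 25 ≤ 27, interest score 5 + 10 + 13 = 28.
Best is Graphics, Robotics, and Systems with total interest score 31.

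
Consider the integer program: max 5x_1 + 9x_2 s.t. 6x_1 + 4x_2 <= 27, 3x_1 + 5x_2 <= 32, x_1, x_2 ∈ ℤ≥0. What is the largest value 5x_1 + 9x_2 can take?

54

Relaxing integrality, the LP optimum is 57.60 at (x_1,x_2) = (0, 6.4), which is not an integer point.
(x_1,x_2)=(0,6): 6·0+4·6=24≤27, 3·0+5·6=30≤32, objective 54.
(x_1,x_2)=(1,5): 6·1+4·5=26≤27, 3·1+5·5=28≤32, objective 50.
(x_1,x_2)=(0,5): 6·0+4·5=20≤27, 3·0+5·5=25≤32, objective 45.
Maximum is 54 at (x_1,x_2)=(0,6).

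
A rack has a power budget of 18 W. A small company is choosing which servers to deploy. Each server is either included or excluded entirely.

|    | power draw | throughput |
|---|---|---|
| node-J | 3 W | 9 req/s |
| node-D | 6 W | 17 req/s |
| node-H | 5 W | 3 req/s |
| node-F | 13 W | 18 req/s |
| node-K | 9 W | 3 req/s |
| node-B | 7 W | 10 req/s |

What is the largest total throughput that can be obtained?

This is a 0-1 knapsack instance.
Allowing fractional choices, the relaxed optimum would be about 38.8, but servers are indivisible.
node-J + node-D + node-B: power draw 3 + 6 + 7 = 16 ≤ 18, throughput 9 + 17 + 10 = 36.
node-D + node-H + node-B: power draw 6 + 5 + 7 = 18 ≤ 18, throughput 17 + 3 + 10 = 30.
node-J + node-D + node-H: power draw 3 + 6 + 5 = 14 ≤ 18, throughput 9 + 17 + 3 = 29.
Best is node-J, node-D, and node-B with total throughput 36.

36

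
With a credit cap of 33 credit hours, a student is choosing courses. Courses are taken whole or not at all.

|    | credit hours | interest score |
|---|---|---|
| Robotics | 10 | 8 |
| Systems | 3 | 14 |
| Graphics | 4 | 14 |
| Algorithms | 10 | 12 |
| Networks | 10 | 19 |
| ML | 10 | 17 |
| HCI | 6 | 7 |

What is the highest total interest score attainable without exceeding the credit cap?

71

Allowing fractional choices, the relaxed optimum would be about 71.2, but courses are indivisible.
Systems + Graphics + Algorithms + Networks + HCI: credit hours 3 + 4 + 10 + 10 + 6 = 33 ≤ 33, interest score 14 + 14 + 12 + 19 + 7 = 66.
Systems + Graphics + Networks + ML + HCI: credit hours 3 + 4 + 10 + 10 + 6 = 33 ≤ 33, interest score 14 + 14 + 19 + 17 + 7 = 71.
Best is Systems, Graphics, Networks, ML, and HCI with total interest score 71.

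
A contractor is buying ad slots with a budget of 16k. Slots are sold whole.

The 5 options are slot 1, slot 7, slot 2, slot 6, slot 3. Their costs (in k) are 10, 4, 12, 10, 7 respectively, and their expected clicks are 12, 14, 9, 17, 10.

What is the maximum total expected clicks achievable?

31

This is a 0-1 knapsack instance.
Allowing fractional choices, the relaxed optimum would be about 33.9, but ad slots are indivisible.
slot 7 + slot 6: cost 4 + 10 = 14 ≤ 16, expected clicks 14 + 17 = 31.
slot 1 + slot 7: cost 10 + 4 = 14 ≤ 16, expected clicks 12 + 14 = 26.
Best is slot 7 and slot 6 with total expected clicks 31.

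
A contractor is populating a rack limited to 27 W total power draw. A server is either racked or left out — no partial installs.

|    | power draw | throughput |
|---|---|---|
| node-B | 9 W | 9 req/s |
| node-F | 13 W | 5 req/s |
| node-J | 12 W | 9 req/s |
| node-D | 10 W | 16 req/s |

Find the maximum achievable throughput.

This is an integer program with binary decision variables.
node-B + node-D: power draw 9 + 10 = 19 ≤ 27, throughput 9 + 16 = 25.
node-J + node-D: power draw 12 + 10 = 22 ≤ 27, throughput 9 + 16 = 25.
The maximum throughput is 25; one optimal choice is node-B and node-D.

25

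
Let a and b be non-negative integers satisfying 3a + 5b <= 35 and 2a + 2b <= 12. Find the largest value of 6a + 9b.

(a,b)=(0,6) is feasible, giving 54.
(a,b)=(1,5) is feasible, giving 51.
(a,b)=(0,5) is feasible, giving 45.
The best lattice point is (0,6), giving 54.

54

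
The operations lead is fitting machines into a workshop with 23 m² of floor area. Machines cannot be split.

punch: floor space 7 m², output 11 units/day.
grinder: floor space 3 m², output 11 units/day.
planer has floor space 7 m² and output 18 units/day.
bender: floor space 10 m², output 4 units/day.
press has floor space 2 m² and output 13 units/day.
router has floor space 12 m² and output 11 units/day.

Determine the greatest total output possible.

53

punch + grinder + planer + press: floor space 7 + 3 + 7 + 2 = 19 ≤ 23, output 11 + 11 + 18 + 13 = 53.
grinder + planer + bender + press: floor space 3 + 7 + 10 + 2 = 22 ≤ 23, output 11 + 18 + 4 + 13 = 46.
Best is punch, grinder, planer, and press with total output 53.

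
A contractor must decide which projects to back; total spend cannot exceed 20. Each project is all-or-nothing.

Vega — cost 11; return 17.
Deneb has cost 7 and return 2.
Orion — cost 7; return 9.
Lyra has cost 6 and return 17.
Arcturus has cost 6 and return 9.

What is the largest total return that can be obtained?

35

Allowing fractional choices, the relaxed optimum would be about 38.5, but projects are indivisible.
Orion + Lyra + Arcturus: cost 7 + 6 + 6 = 19 ≤ 20, return 9 + 17 + 9 = 35.
Deneb + Lyra + Arcturus: cost 7 + 6 + 6 = 19 ≤ 20, return 2 + 17 + 9 = 28.
Vega + Lyra: cost 11 + 6 = 17 ≤ 20, return 17 + 17 = 34.
Best is Orion, Lyra, and Arcturus with total return 35.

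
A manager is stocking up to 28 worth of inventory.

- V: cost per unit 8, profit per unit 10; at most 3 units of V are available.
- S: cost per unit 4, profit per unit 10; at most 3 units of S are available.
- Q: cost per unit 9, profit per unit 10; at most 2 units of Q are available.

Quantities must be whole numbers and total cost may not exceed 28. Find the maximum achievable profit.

50

Take 2×V and 3×S: cost 28 ≤ 28, profit 2·10 + 3·10 = 50.
S has the best ratio (10/4) and is taken to its limit of 3; remaining capacity is filled optimally with the others.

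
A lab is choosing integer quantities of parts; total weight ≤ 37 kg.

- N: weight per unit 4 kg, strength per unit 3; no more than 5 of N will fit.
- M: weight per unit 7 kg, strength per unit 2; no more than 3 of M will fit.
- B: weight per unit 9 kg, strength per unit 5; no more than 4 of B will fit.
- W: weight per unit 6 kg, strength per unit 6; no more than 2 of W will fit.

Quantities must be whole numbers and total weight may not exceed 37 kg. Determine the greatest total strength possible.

29

This is a bounded integer knapsack.
4×N, 1×B, and 2×W: weight 37 ≤ 37, strength 4·3 + 1·5 + 2·6 = 29.
5×N and 2×W: weight 32 ≤ 37, strength 5·3 + 2·6 = 27.
Best is 29.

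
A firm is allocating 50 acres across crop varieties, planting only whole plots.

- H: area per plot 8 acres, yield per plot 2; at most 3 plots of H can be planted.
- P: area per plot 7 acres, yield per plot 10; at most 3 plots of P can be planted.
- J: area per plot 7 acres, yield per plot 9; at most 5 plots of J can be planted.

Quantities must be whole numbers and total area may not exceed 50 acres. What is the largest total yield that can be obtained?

66

P has the best ratio (10/7); taking only P gives at most 3×10 = 30 (stopped by the supply cap of 3).
Mixing does better — 3×P and 4×J: area 49 ≤ 50, yield 3·10 + 4·9 = 66.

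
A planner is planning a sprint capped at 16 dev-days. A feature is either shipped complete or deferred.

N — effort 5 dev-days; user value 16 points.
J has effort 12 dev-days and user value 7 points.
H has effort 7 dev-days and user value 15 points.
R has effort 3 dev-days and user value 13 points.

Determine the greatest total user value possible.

44

Allowing fractional choices, the relaxed optimum would be about 44.6, but features are indivisible.
N + H + R: effort 5 + 7 + 3 = 15 ≤ 16, user value 16 + 15 + 13 = 44.
N + H: effort 5 + 7 = 12 ≤ 16, user value 16 + 15 = 31.
Best is N, H, and R with total user value 44.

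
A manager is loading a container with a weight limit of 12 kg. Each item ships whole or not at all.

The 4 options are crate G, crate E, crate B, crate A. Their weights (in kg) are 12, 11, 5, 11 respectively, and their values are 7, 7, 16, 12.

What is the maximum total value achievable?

16

crate E: weight 11 ≤ 12, value 7.
crate A: weight 11 ≤ 12, value 12.
crate B: weight 5 ≤ 12, value 16.
Best is crate B with total value 16.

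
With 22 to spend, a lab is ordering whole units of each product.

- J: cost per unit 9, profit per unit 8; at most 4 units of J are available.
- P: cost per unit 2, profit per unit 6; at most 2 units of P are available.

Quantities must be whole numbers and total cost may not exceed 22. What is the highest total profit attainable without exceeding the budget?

This is a bounded integer knapsack.
Take 2×J and 2×P: cost 22 ≤ 22, profit 2·8 + 2·6 = 28.
P has the best ratio (6/2) and is taken to its limit of 2; remaining capacity is filled optimally with the others.

28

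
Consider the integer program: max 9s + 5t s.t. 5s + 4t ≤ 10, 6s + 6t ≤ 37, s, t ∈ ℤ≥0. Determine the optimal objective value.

18

(s,t)=(2,0): 5·2+4·0=10≤10, 6·2+6·0=12≤37, objective 18.
(s,t)=(1,1): 5·1+4·1=9≤10, 6·1+6·1=12≤37, objective 14.
(s,t)=(1,0): 5·1+4·0=5≤10, 6·1+6·0=6≤37, objective 9.
No feasible integer point exceeds 18.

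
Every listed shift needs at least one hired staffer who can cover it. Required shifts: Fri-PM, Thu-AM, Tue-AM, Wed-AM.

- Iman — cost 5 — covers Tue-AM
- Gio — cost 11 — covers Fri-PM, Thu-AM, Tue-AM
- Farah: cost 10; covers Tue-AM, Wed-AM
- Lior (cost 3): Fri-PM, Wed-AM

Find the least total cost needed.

The greedy cost-per-new-shift heuristic would pick Lior, Iman, and Gio for 19, but a cheaper cover exists.
Choose Gio and Lior: together they cover Fri-PM, Thu-AM, Tue-AM, Wed-AM — every shift.
Total cost: 11 + 3 = 14.
No cover costs less than 14.

14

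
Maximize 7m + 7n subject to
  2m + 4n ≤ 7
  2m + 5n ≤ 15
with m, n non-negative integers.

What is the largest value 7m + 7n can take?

Relaxing integrality, the LP optimum is 24.50 at (m,n) = (3.5, 0), which is not an integer point.
(m,n)=(3,0): 2·3+4·0=6≤7, 2·3+5·0=6≤15, objective 21.
(m,n)=(2,0): 2·2+4·0=4≤7, 2·2+5·0=4≤15, objective 14.
No feasible integer point exceeds 21.

21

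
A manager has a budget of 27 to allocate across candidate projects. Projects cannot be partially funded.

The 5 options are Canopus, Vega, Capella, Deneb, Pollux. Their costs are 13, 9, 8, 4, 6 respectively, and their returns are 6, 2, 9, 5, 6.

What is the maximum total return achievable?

22

Allowing fractional choices, the relaxed optimum would be about 24.2, but projects are indivisible.
Canopus + Capella + Pollux: cost 13 + 8 + 6 = 27 ≤ 27, return 6 + 9 + 6 = 21.
Vega + Capella + Deneb + Pollux: cost 9 + 8 + 4 + 6 = 27 ≤ 27, return 2 + 9 + 5 + 6 = 22.
Best is Vega, Capella, Deneb, and Pollux with total return 22.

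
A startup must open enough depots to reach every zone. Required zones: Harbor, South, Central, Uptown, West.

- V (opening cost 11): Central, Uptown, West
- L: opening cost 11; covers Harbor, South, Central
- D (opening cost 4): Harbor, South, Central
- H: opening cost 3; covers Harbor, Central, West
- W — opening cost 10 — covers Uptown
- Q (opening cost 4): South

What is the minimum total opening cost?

The greedy cost-per-new-zone heuristic would pick H, D, and W for 17, but a cheaper cover exists.
Choose V and D: together they cover Harbor, South, Central, Uptown, West — every zone.
Total opening cost: 11 + 4 = 15.
No cover costs less than 15.

15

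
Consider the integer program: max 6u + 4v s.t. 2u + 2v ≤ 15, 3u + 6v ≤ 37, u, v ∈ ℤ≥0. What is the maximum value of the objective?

42

(u,v)=(7,0) is feasible, giving 42.
(u,v)=(6,1) is feasible, giving 40.
(u,v)=(6,0) is feasible, giving 36.
The best lattice point is (7,0), giving 42.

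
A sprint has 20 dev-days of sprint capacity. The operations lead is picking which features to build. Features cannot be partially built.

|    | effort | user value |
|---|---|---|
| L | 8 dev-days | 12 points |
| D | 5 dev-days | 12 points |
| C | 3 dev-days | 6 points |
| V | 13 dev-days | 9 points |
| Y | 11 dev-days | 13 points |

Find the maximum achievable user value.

31

D + Y: effort 5 + 11 = 16 ≤ 20, user value 12 + 13 = 25.
L + D + C: effort 8 + 5 + 3 = 16 ≤ 20, user value 12 + 12 + 6 = 30.
D + C + Y: effort 5 + 3 + 11 = 19 ≤ 20, user value 12 + 6 + 13 = 31.
Best is D, C, and Y with total user value 31.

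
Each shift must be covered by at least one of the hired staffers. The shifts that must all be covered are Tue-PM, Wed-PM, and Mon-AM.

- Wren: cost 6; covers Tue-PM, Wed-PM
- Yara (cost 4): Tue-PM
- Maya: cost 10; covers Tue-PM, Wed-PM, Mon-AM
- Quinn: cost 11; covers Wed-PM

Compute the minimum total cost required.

The greedy cost-per-new-shift heuristic would pick Wren and Maya for 16, but a cheaper cover exists.
Maya alone covers Tue-PM, Wed-PM, Mon-AM — every shift.
Total cost: 10.
No cover costs less than 10.

10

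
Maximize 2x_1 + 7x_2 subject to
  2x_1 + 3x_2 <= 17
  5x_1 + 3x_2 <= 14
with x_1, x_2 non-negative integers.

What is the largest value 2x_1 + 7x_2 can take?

28

The continuous relaxation peaks at (0, 4.67) with value 32.67; rounding to a feasible lattice point costs some objective.
(x_1,x_2)=(0,4): 2·0+3·4=12≤17, 5·0+3·4=12≤14, objective 28.
(x_1,x_2)=(1,3): 2·1+3·3=11≤17, 5·1+3·3=14≤14, objective 23.
(x_1,x_2)=(0,3): 2·0+3·3=9≤17, 5·0+3·3=9≤14, objective 21.
Maximum is 28 at (x_1,x_2)=(0,4).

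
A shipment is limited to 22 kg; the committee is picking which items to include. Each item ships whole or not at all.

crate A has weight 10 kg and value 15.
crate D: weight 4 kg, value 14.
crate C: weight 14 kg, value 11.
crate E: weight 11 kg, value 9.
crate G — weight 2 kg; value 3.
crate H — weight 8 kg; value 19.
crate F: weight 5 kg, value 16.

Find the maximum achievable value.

This is an integer program with binary decision variables.
crate D + crate G + crate H + crate F: weight 4 + 2 + 8 + 5 = 19 ≤ 22, value 14 + 3 + 19 + 16 = 52.
crate D + crate H + crate F: weight 4 + 8 + 5 = 17 ≤ 22, value 14 + 19 + 16 = 49.
Best is crate D, crate G, crate H, and crate F with total value 52.

52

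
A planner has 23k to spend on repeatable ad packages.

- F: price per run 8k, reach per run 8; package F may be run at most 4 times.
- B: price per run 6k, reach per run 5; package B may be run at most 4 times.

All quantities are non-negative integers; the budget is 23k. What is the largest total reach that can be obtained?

This is a bounded integer knapsack.
Take 2×F and 1×B: price 22 ≤ 23, reach 2·8 + 1·5 = 21.
No other integer combination yields more.

21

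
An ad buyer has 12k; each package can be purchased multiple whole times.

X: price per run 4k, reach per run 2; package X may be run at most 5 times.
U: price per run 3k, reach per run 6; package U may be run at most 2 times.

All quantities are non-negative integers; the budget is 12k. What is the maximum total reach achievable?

This is a bounded integer knapsack.
U has the best ratio (6/3); taking only U gives at most 2×6 = 12 (stopped by the supply cap of 2).
Mixing does better — 1×X and 2×U: price 10 ≤ 12, reach 1·2 + 2·6 = 14.

14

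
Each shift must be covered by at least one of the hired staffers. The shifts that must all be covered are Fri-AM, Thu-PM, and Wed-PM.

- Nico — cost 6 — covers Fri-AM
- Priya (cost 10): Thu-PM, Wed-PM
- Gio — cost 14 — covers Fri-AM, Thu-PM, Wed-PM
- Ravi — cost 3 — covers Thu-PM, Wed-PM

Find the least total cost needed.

Choose Nico and Ravi: together they cover Fri-AM, Thu-PM, Wed-PM — every shift.
Total cost: 6 + 3 = 9.
No cover costs less than 9.

9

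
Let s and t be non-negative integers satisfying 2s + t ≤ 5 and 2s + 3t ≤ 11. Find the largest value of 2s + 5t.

17

Relaxing integrality, the LP optimum is 18.33 at (s,t) = (0, 3.67), which is not an integer point.
(s,t)=(1,3): 2·1+1·3=5≤5, 2·1+3·3=11≤11, objective 17.
(s,t)=(0,3): 2·0+1·3=3≤5, 2·0+3·3=9≤11, objective 15.
(s,t)=(1,2): 2·1+1·2=4≤5, 2·1+3·2=8≤11, objective 12.
Maximum is 17 at (s,t)=(1,3).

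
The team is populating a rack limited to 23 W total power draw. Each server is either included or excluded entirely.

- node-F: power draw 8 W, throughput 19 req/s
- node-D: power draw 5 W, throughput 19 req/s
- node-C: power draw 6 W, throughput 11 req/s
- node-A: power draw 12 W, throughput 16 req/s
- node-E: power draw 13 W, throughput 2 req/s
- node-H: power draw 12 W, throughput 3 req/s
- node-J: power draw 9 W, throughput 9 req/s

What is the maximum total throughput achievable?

Allowing fractional choices, the relaxed optimum would be about 54.3, but servers are indivisible.
node-F + node-D + node-J: power draw 8 + 5 + 9 = 22 ≤ 23, throughput 19 + 19 + 9 = 47.
node-D + node-C + node-A: power draw 5 + 6 + 12 = 23 ≤ 23, throughput 19 + 11 + 16 = 46.
node-F + node-D + node-C: power draw 8 + 5 + 6 = 19 ≤ 23, throughput 19 + 19 + 11 = 49.
Best is node-F, node-D, and node-C with total throughput 49.

49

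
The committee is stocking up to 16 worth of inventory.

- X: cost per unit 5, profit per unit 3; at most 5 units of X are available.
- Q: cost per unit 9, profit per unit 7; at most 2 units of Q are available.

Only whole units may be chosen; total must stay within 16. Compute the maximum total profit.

This is a bounded integer knapsack.
1×X and 1×Q: cost 14 ≤ 16, profit 1·3 + 1·7 = 10.
3×X: cost 15 ≤ 16, profit 3·3 = 9.
Best is 10.

10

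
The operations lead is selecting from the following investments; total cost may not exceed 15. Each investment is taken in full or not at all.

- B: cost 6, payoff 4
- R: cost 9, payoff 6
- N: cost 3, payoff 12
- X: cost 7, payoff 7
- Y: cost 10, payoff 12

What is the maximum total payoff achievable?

N + Y: cost 3 + 10 = 13 ≤ 15, payoff 12 + 12 = 24.
R + N: cost 9 + 3 = 12 ≤ 15, payoff 6 + 12 = 18.
N + X: cost 3 + 7 = 10 ≤ 15, payoff 12 + 7 = 19.
Best is N and Y with total payoff 24.

24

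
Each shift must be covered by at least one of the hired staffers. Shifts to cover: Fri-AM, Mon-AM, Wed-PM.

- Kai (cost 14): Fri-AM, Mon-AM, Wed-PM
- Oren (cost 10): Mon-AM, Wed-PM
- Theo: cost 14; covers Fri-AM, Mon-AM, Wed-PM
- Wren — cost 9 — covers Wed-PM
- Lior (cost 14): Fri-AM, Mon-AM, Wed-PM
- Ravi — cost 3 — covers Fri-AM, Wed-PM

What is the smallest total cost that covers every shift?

This is an integer covering problem.
Choose Oren and Ravi: together they cover Fri-AM, Mon-AM, Wed-PM — every shift.
Total cost: 10 + 3 = 13.
No cover costs less than 13.

13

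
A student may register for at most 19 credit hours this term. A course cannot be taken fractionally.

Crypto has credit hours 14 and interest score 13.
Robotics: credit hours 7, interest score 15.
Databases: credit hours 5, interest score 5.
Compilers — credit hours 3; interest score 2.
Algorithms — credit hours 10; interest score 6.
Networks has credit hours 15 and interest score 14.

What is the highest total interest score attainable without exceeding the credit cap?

22

Take Robotics, Databases, and Compilers: credit hours 7 + 5 + 3 = 15 ≤ 19, interest score 15 + 5 + 2 = 22.
No other feasible combination does better.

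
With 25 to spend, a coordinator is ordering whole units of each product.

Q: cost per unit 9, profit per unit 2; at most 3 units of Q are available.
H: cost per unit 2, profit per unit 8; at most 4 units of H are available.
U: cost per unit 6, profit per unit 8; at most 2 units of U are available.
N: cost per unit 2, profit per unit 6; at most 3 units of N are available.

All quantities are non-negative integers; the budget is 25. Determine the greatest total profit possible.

60

This is a bounded integer knapsack.
H has the best ratio (8/2); taking only H gives at most 4×8 = 32 (stopped by the supply cap of 4).
Mixing does better — 4×H, 2×U, and 2×N: cost 24 ≤ 25, profit 4·8 + 2·8 + 2·6 = 60.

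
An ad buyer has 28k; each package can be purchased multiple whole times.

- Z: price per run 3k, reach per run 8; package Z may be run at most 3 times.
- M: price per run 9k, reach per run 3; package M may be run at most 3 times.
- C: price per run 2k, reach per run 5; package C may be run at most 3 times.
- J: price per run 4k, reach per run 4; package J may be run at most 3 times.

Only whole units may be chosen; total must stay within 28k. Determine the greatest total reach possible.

This is a bounded integer knapsack.
3×Z, 3×C, and 3×J: price 27 ≤ 28, reach 3·8 + 3·5 + 3·4 = 51.
3×Z, 3×C, and 2×J: price 23 ≤ 28, reach 3·8 + 3·5 + 2·4 = 47.
Best is 51.

51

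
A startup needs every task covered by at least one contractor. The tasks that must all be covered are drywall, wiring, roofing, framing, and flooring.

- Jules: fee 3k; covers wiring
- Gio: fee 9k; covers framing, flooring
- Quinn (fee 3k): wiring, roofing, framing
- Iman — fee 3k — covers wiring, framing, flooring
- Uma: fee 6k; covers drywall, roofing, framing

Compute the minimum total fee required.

Choose Iman and Uma: together they cover drywall, wiring, roofing, framing, flooring — every task.
Total fee: 3 + 6 = 9.

9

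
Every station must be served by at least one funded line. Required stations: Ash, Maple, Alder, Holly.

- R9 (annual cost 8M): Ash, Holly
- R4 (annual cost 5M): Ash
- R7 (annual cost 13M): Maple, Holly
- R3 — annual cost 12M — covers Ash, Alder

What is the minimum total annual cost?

The greedy cost-per-new-station heuristic would pick R9, R3, and R7 for 33, but a cheaper cover exists.
Choose R7 and R3: together they cover Ash, Maple, Alder, Holly — every station.
Total annual cost: 13 + 12 = 25.
No cover costs less than 25.

25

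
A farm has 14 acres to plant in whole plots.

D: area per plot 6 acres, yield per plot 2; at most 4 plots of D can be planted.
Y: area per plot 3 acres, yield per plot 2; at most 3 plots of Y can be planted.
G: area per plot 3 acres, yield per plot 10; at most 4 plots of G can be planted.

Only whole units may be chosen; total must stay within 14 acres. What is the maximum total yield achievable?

Take 4×G: area 12 ≤ 14, yield 4·10 = 40.
G has the best ratio (10/3) and is taken to its limit of 4; remaining capacity is filled optimally with the others.

40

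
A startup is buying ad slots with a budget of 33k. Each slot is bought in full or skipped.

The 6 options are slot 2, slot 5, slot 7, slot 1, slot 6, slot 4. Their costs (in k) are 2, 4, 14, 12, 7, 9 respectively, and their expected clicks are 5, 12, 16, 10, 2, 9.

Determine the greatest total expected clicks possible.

Allowing fractional choices, the relaxed optimum would be about 45.3, but ad slots are indivisible.
slot 5 + slot 7 + slot 1: cost 4 + 14 + 12 = 30 ≤ 33, expected clicks 12 + 16 + 10 = 38.
slot 2 + slot 5 + slot 7 + slot 4: cost 2 + 4 + 14 + 9 = 29 ≤ 33, expected clicks 5 + 12 + 16 + 9 = 42.
slot 2 + slot 5 + slot 7 + slot 1: cost 2 + 4 + 14 + 12 = 32 ≤ 33, expected clicks 5 + 12 + 16 + 10 = 43.
Best is slot 2, slot 5, slot 7, and slot 1 with total expected clicks 43.

43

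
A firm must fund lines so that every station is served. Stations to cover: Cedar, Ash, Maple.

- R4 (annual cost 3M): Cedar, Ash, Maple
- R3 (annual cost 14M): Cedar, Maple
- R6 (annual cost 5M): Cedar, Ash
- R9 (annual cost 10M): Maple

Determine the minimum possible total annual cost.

3

R4 alone covers Cedar, Ash, Maple — every station.
Total annual cost: 3.
No cover costs less than 3.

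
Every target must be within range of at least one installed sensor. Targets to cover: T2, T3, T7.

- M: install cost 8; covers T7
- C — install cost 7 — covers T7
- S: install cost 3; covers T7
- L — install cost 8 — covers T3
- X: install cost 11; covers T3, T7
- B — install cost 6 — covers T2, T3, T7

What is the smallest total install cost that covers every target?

6

B alone covers T2, T3, T7 — every target.
Total install cost: 6.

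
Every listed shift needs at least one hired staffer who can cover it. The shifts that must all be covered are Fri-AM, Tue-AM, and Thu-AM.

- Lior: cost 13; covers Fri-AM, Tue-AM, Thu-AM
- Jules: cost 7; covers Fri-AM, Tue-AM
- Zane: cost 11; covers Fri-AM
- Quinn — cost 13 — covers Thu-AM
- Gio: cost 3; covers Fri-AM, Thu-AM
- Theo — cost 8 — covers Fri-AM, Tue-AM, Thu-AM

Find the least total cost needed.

8

Theo alone covers Fri-AM, Tue-AM, Thu-AM — every shift.
Total cost: 8.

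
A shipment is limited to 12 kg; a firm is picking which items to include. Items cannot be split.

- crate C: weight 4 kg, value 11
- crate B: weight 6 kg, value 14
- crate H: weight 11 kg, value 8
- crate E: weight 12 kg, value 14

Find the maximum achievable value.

Treat it as a binary knapsack problem.
Take crate C and crate B: weight 4 + 6 = 10 ≤ 12, value 11 + 14 = 25.
No other feasible combination does better.

25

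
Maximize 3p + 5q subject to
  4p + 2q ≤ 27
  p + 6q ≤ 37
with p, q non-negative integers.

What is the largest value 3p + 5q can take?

37

The continuous relaxation peaks at (4, 5.5) with value 39.50; rounding to a feasible lattice point costs some objective.
(p,q)=(4,5): 4·4+2·5=26≤27, 1·4+6·5=34≤37, objective 37.
(p,q)=(3,5): 4·3+2·5=22≤27, 1·3+6·5=33≤37, objective 34.
Maximum is 37 at (p,q)=(4,5).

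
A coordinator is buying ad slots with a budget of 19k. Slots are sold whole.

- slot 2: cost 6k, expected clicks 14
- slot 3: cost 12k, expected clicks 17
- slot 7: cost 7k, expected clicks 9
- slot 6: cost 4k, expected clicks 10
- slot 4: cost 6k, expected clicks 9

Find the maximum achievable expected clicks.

33

Allowing fractional choices, the relaxed optimum would be about 37.2, but ad slots are indivisible.
slot 2 + slot 7 + slot 4: cost 6 + 7 + 6 = 19 ≤ 19, expected clicks 14 + 9 + 9 = 32.
slot 2 + slot 7 + slot 6: cost 6 + 7 + 4 = 17 ≤ 19, expected clicks 14 + 9 + 10 = 33.
slot 2 + slot 6 + slot 4: cost 6 + 4 + 6 = 16 ≤ 19, expected clicks 14 + 10 + 9 = 33.
The maximum expected clicks is 33; one optimal choice is slot 2, slot 6, and slot 4.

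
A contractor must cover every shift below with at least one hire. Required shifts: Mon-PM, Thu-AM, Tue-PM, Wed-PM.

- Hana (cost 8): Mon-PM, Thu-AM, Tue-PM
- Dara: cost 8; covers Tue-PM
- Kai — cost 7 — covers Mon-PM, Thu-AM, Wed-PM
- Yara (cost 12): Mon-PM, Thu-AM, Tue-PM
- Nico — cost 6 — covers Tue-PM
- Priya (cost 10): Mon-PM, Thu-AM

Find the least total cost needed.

13

Choose Kai and Nico: together they cover Mon-PM, Thu-AM, Tue-PM, Wed-PM — every shift.
Total cost: 7 + 6 = 13.
No cover costs less than 13.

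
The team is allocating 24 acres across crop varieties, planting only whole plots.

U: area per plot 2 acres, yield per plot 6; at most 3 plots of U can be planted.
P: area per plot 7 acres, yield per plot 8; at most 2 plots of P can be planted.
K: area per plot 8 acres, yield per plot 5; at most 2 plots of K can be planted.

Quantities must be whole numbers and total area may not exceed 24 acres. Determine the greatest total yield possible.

34

This is a bounded integer knapsack.
U has the best ratio (6/2); taking only U gives at most 3×6 = 18 (stopped by the supply cap of 3).
Mixing does better — 3×U and 2×P: area 20 ≤ 24, yield 3·6 + 2·8 = 34.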